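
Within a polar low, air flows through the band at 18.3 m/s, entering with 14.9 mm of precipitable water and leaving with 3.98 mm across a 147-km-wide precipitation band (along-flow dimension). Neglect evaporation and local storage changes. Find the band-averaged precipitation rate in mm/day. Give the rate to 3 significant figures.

R ≈ 117 mm/day

Column moisture flux per unit crosswind length is F = V × PW.
Inflow: F_in = 18.3 × 14.9 = 272.67 mm·m/s
Outflow: F_out = 18.3 × 3.98 = 72.834 mm·m/s
Steady-state rate R = (F_in − F_out)/L = (272.67 − 72.834) / 147000 m = 1.359e-03 mm/s.
R = 1.359e-03 × 3600 × 24 = 117 mm/day.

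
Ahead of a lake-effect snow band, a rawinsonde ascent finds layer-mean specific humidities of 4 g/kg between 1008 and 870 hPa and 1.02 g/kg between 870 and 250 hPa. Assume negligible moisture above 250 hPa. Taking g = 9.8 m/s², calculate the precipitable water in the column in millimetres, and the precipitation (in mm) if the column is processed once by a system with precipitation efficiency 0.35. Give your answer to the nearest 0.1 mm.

Precipitable water is the column-integrated vapour mass per unit area: PW = (1/g) Σ q̄ Δp, with q in kg/kg and Δp in Pa (1 kg/m² of water = 1 mm).
Layer 1008–870 hPa: Δp = 138 hPa = 13800 Pa, q̄ = 0.004 kg/kg → 0.004 × 13800 / 9.8 = 5.63 mm
Layer 870–250 hPa: Δp = 620 hPa = 62000 Pa, q̄ = 0.00102 kg/kg → 0.00102 × 62000 / 9.8 = 6.45 mm
PW = 5.63 + 6.45 = 12.08 ≈ 12.1 mm.
Precipitation = ε × PW = 0.35 × 12.1 = 4.2 mm.

PW ≈ 12.1 mm; precipitation ≈ 4.2 mm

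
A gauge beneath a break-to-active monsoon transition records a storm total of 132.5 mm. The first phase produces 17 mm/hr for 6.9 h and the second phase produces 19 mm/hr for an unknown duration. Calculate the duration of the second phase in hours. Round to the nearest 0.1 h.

duration ≈ 0.8 h

Known phases: 17 × 6.9 = 117.3 mm.
Remaining depth = 132.5 − 117.3 = 15.2 mm.
Duration = 15.2 / 19 = 0.8 h.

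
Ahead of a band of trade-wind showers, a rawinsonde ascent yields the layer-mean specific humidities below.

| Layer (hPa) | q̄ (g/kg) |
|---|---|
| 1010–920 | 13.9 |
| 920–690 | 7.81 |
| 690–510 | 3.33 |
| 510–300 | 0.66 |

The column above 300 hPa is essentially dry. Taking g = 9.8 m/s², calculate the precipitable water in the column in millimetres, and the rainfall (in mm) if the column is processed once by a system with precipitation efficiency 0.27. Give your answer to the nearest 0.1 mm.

Precipitable water is the column-integrated vapour mass per unit area: PW = (1/g) Σ q̄ Δp, with q in kg/kg and Δp in Pa (1 kg/m² of water = 1 mm).
Layer 1010–920 hPa: Δp = 90 hPa = 9000 Pa, q̄ = 0.0139 kg/kg → 0.0139 × 9000 / 9.8 = 12.77 mm
Layer 920–690 hPa: Δp = 230 hPa = 23000 Pa, q̄ = 0.00781 kg/kg → 0.00781 × 23000 / 9.8 = 18.33 mm
Layer 690–510 hPa: Δp = 180 hPa = 18000 Pa, q̄ = 0.00333 kg/kg → 0.00333 × 18000 / 9.8 = 6.12 mm
Layer 510–300 hPa: Δp = 210 hPa = 21000 Pa, q̄ = 0.00066 kg/kg → 0.00066 × 21000 / 9.8 = 1.41 mm
PW = 12.77 + 18.33 + 6.12 + 1.41 = 38.63 ≈ 38.6 mm.
Rainfall = ε × PW = 0.27 × 38.6 = 10.4 mm.

PW ≈ 38.6 mm; rainfall ≈ 10.4 mm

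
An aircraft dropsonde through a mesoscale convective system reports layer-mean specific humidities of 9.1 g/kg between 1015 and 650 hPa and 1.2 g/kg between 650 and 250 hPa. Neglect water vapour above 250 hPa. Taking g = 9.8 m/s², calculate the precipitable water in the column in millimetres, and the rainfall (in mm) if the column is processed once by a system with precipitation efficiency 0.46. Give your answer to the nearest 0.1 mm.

Precipitable water is the column-integrated vapour mass per unit area: PW = (1/g) Σ q̄ Δp, with q in kg/kg and Δp in Pa (1 kg/m² of water = 1 mm).
Layer 1015–650 hPa: Δp = 365 hPa = 36500 Pa, q̄ = 0.0091 kg/kg → 0.0091 × 36500 / 9.8 = 33.89 mm
Layer 650–250 hPa: Δp = 400 hPa = 40000 Pa, q̄ = 0.0012 kg/kg → 0.0012 × 40000 / 9.8 = 4.90 mm
PW = 33.89 + 4.90 = 38.79 ≈ 38.8 mm.
Rainfall = ε × PW = 0.46 × 38.8 = 17.8 mm.

PW ≈ 38.8 mm; rainfall ≈ 17.8 mm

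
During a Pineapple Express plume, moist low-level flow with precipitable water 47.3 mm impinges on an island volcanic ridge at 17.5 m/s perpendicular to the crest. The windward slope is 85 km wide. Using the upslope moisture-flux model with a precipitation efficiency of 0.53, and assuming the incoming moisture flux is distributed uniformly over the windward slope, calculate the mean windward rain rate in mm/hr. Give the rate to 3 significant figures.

R ≈ 18.6 mm/hr

Incoming column moisture flux per unit ridge length: F = V × PW = 17.5 × 47.3 = 827.75 mm·m/s.
Spread over the 85 km slope with efficiency ε = 0.53: R = ε·F/W = 0.53 × 827.75 / 85000 m = 5.161e-03 mm/s.
R = 5.161e-03 × 3600 = 18.6 mm/hr.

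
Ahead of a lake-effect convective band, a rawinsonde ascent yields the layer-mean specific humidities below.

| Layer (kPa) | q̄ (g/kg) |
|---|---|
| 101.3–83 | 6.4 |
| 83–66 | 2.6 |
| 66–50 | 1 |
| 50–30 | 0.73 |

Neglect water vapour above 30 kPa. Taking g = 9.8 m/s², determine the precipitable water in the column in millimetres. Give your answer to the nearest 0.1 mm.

Precipitable water is the column-integrated vapour mass per unit area: PW = (1/g) Σ q̄ Δp, with q in kg/kg and Δp in Pa (1 kg/m² of water = 1 mm).
Layer 101.3–83 kPa: Δp = 183 hPa = 18300 Pa, q̄ = 0.0064 kg/kg → 0.0064 × 18300 / 9.8 = 11.95 mm
Layer 83–66 kPa: Δp = 170 hPa = 17000 Pa, q̄ = 0.0026 kg/kg → 0.0026 × 17000 / 9.8 = 4.51 mm
Layer 66–50 kPa: Δp = 160 hPa = 16000 Pa, q̄ = 0.001 kg/kg → 0.001 × 16000 / 9.8 = 1.63 mm
Layer 50–30 kPa: Δp = 200 hPa = 20000 Pa, q̄ = 0.00073 kg/kg → 0.00073 × 20000 / 9.8 = 1.49 mm
PW = 11.95 + 4.51 + 1.63 + 1.49 = 19.58 ≈ 19.6 mm.

PW ≈ 19.6 mm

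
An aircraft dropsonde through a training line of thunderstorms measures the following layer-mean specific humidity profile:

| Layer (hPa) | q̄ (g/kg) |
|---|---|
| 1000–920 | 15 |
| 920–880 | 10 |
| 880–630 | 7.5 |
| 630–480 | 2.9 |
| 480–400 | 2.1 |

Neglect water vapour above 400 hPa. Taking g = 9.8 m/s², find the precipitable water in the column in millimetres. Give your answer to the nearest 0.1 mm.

PW ≈ 41.6 mm

Precipitable water is the column-integrated vapour mass per unit area: PW = (1/g) Σ q̄ Δp, with q in kg/kg and Δp in Pa (1 kg/m² of water = 1 mm).
Layer 1000–920 hPa: Δp = 80 hPa = 8000 Pa, q̄ = 0.015 kg/kg → 0.015 × 8000 / 9.8 = 12.24 mm
Layer 920–880 hPa: Δp = 40 hPa = 4000 Pa, q̄ = 0.01 kg/kg → 0.01 × 4000 / 9.8 = 4.08 mm
Layer 880–630 hPa: Δp = 250 hPa = 25000 Pa, q̄ = 0.0075 kg/kg → 0.0075 × 25000 / 9.8 = 19.13 mm
Layer 630–480 hPa: Δp = 150 hPa = 15000 Pa, q̄ = 0.0029 kg/kg → 0.0029 × 15000 / 9.8 = 4.44 mm
Layer 480–400 hPa: Δp = 80 hPa = 8000 Pa, q̄ = 0.0021 kg/kg → 0.0021 × 8000 / 9.8 = 1.71 mm
PW = 12.24 + 4.08 + 19.13 + 4.44 + 1.71 = 41.60 ≈ 41.6 mm.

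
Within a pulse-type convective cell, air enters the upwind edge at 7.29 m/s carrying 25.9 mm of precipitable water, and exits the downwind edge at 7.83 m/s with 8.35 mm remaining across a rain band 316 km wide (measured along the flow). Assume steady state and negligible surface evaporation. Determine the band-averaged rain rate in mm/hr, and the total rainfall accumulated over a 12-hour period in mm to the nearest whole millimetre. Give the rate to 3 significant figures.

Column moisture flux per unit crosswind length is F = V × PW.
Inflow: F_in = 7.29 × 25.9 = 188.811 mm·m/s
Outflow: F_out = 7.83 × 8.35 = 65.3805 mm·m/s
Steady-state rate R = (F_in − F_out)/L = (188.811 − 65.3805) / 316000 m = 3.906e-04 mm/s.
R = 3.906e-04 × 3600 = 1.41 mm/hr.
Over 12 h: total = 1.41 × 12 = 16.92 ≈ 17 mm.

R ≈ 1.41 mm/hr; total ≈ 17 mm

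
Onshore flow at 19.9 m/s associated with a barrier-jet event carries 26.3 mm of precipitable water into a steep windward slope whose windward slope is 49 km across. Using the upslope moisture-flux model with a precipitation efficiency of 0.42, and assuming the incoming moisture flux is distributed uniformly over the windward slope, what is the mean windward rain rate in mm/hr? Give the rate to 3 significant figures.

R ≈ 16.1 mm/hr

Incoming column moisture flux per unit ridge length: F = V × PW = 19.9 × 26.3 = 523.37 mm·m/s.
Spread over the 49 km slope with efficiency ε = 0.42: R = ε·F/W = 0.42 × 523.37 / 49000 m = 4.486e-03 mm/s.
R = 4.486e-03 × 3600 = 16.1 mm/hr.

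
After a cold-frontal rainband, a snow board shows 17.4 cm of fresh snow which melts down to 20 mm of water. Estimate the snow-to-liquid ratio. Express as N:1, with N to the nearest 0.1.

ratio ≈ 8.7

Ratio = snow depth / SWE = 174 mm / 20 mm = 8.7, i.e. 8.7:1.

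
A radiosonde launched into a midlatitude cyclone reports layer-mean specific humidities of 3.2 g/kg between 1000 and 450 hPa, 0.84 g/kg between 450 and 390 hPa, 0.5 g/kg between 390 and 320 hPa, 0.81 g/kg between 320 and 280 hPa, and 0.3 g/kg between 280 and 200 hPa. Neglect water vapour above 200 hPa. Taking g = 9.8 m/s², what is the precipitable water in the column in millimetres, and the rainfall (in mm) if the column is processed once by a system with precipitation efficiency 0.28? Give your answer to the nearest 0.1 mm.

PW ≈ 19.4 mm; rainfall ≈ 5.4 mm

Precipitable water is the column-integrated vapour mass per unit area: PW = (1/g) Σ q̄ Δp, with q in kg/kg and Δp in Pa (1 kg/m² of water = 1 mm).
Layer 1000–450 hPa: Δp = 550 hPa = 55000 Pa, q̄ = 0.0032 kg/kg → 0.0032 × 55000 / 9.8 = 17.96 mm
Layer 450–390 hPa: Δp = 60 hPa = 6000 Pa, q̄ = 0.00084 kg/kg → 0.00084 × 6000 / 9.8 = 0.51 mm
Layer 390–320 hPa: Δp = 70 hPa = 7000 Pa, q̄ = 0.0005 kg/kg → 0.0005 × 7000 / 9.8 = 0.36 mm
Layer 320–280 hPa: Δp = 40 hPa = 4000 Pa, q̄ = 0.00081 kg/kg → 0.00081 × 4000 / 9.8 = 0.33 mm
Layer 280–200 hPa: Δp = 80 hPa = 8000 Pa, q̄ = 0.0003 kg/kg → 0.0003 × 8000 / 9.8 = 0.24 mm
PW = 17.96 + 0.51 + 0.36 + 0.33 + 0.24 = 19.40 ≈ 19.4 mm.
Rainfall = ε × PW = 0.28 × 19.4 = 5.4 mm.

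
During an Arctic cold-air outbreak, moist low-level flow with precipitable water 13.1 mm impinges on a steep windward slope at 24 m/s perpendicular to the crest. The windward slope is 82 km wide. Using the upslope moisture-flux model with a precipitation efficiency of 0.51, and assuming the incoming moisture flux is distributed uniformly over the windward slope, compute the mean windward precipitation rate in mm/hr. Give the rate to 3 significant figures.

R ≈ 7.04 mm/hr

Incoming column moisture flux per unit ridge length: F = V × PW = 24 × 13.1 = 314.4 mm·m/s.
Spread over the 82 km slope with efficiency ε = 0.51: R = ε·F/W = 0.51 × 314.4 / 82000 m = 1.955e-03 mm/s.
R = 1.955e-03 × 3600 = 7.04 mm/hr.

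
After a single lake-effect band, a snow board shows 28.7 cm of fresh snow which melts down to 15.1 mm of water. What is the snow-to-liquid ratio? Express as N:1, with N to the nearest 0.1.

ratio ≈ 19.0

Ratio = snow depth / SWE = 287 mm / 15.1 mm = 19.0, i.e. 19.0:1.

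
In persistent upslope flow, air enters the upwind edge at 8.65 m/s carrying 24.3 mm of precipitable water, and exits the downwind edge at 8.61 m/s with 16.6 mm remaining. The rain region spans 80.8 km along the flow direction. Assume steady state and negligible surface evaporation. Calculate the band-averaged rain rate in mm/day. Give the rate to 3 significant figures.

Column moisture flux per unit crosswind length is F = V × PW.
Inflow: F_in = 8.65 × 24.3 = 210.195 mm·m/s
Outflow: F_out = 8.61 × 16.6 = 142.926 mm·m/s
Steady-state rate R = (F_in − F_out)/L = (210.195 − 142.926) / 80800 m = 8.325e-04 mm/s.
R = 8.325e-04 × 3600 × 24 = 71.9 mm/day.

R ≈ 71.9 mm/day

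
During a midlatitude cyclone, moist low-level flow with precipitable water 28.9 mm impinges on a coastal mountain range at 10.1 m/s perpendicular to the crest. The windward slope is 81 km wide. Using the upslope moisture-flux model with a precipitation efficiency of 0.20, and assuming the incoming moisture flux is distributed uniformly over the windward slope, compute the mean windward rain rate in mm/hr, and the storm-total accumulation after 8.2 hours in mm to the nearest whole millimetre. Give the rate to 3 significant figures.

R ≈ 2.59 mm/hr; total ≈ 21 mm

Incoming column moisture flux per unit ridge length: F = V × PW = 10.1 × 28.9 = 291.89 mm·m/s.
Spread over the 81 km slope with efficiency ε = 0.20: R = ε·F/W = 0.20 × 291.89 / 81000 m = 7.207e-04 mm/s.
R = 7.207e-04 × 3600 = 2.59 mm/hr.
Over 8.2 h: total = 2.59 × 8.2 = 21.238 ≈ 21 mm.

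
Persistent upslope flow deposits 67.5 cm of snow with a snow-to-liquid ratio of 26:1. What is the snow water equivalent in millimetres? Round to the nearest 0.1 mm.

SWE ≈ 26.0 mm

SWE = snow depth / ratio = 67.5 cm / 26 = 2.596 cm = 26.0 mm.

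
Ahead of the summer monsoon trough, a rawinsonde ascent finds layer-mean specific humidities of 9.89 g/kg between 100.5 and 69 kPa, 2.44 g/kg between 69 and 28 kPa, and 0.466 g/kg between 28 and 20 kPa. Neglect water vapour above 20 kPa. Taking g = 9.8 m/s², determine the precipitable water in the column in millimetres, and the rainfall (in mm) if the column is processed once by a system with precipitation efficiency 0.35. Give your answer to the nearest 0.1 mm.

PW ≈ 42.4 mm; rainfall ≈ 14.8 mm

Precipitable water is the column-integrated vapour mass per unit area: PW = (1/g) Σ q̄ Δp, with q in kg/kg and Δp in Pa (1 kg/m² of water = 1 mm).
Layer 100.5–69 kPa: Δp = 315 hPa = 31500 Pa, q̄ = 0.00989 kg/kg → 0.00989 × 31500 / 9.8 = 31.79 mm
Layer 69–28 kPa: Δp = 410 hPa = 41000 Pa, q̄ = 0.00244 kg/kg → 0.00244 × 41000 / 9.8 = 10.21 mm
Layer 28–20 kPa: Δp = 80 hPa = 8000 Pa, q̄ = 0.000466 kg/kg → 0.000466 × 8000 / 9.8 = 0.38 mm
PW = 31.79 + 10.21 + 0.38 = 42.38 ≈ 42.4 mm.
Rainfall = ε × PW = 0.35 × 42.4 = 14.8 mm.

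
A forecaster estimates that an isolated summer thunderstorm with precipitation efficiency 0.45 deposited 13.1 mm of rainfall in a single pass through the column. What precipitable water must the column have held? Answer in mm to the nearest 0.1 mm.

PW = rainfall / ε = 13.1 / 0.45 = 29.1 mm.

PW ≈ 29.1 mm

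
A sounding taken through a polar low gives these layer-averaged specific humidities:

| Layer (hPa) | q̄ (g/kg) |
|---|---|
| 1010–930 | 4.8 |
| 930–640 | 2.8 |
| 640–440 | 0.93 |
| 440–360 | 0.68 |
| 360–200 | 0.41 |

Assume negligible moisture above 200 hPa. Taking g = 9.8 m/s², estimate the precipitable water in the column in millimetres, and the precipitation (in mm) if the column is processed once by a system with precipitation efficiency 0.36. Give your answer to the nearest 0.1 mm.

PW ≈ 15.3 mm; precipitation ≈ 5.5 mm

Precipitable water is the column-integrated vapour mass per unit area: PW = (1/g) Σ q̄ Δp, with q in kg/kg and Δp in Pa (1 kg/m² of water = 1 mm).
Layer 1010–930 hPa: Δp = 80 hPa = 8000 Pa, q̄ = 0.0048 kg/kg → 0.0048 × 8000 / 9.8 = 3.92 mm
Layer 930–640 hPa: Δp = 290 hPa = 29000 Pa, q̄ = 0.0028 kg/kg → 0.0028 × 29000 / 9.8 = 8.29 mm
Layer 640–440 hPa: Δp = 200 hPa = 20000 Pa, q̄ = 0.00093 kg/kg → 0.00093 × 20000 / 9.8 = 1.90 mm
Layer 440–360 hPa: Δp = 80 hPa = 8000 Pa, q̄ = 0.00068 kg/kg → 0.00068 × 8000 / 9.8 = 0.56 mm
Layer 360–200 hPa: Δp = 160 hPa = 16000 Pa, q̄ = 0.00041 kg/kg → 0.00041 × 16000 / 9.8 = 0.67 mm
PW = 3.92 + 8.29 + 1.90 + 0.56 + 0.67 = 15.34 ≈ 15.3 mm.
Precipitation = ε × PW = 0.36 × 15.3 = 5.5 mm.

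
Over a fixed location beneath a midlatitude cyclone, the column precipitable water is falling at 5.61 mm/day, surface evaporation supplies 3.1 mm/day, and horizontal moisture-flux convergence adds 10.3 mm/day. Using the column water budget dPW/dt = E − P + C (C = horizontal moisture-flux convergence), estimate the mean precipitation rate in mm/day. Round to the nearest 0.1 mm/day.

dPW/dt = -5.61 mm/day.
P = E + C − dPW/dt = 3.1 + (10.3) − (-5.61) = 19.0 mm/day.

P ≈ 19.0 mm/day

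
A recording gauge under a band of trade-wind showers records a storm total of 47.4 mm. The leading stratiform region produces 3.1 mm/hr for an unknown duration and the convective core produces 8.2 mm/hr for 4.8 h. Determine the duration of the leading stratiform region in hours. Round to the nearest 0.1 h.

Known phases: 8.2 × 4.8 = 39.36 mm.
Remaining depth = 47.4 − 39.36 = 8.04 mm.
Duration = 8.04 / 3.1 = 2.6 h.

duration ≈ 2.6 h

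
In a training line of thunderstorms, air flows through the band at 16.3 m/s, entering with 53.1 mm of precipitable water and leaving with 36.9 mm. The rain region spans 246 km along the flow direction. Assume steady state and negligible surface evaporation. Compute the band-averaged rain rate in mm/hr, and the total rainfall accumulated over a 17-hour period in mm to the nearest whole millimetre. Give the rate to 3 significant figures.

R ≈ 3.86 mm/hr; total ≈ 66 mm

Column moisture flux per unit crosswind length is F = V × PW.
Inflow: F_in = 16.3 × 53.1 = 865.53 mm·m/s
Outflow: F_out = 16.3 × 36.9 = 601.47 mm·m/s
Steady-state rate R = (F_in − F_out)/L = (865.53 − 601.47) / 246000 m = 1.073e-03 mm/s.
R = 1.073e-03 × 3600 = 3.86 mm/hr.
Over 17 h: total = 3.86 × 17 = 65.62 ≈ 66 mm.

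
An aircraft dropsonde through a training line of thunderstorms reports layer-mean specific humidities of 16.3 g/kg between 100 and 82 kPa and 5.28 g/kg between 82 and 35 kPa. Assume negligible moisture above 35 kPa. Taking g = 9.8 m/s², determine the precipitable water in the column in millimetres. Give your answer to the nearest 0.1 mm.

PW ≈ 55.3 mm

Precipitable water is the column-integrated vapour mass per unit area: PW = (1/g) Σ q̄ Δp, with q in kg/kg and Δp in Pa (1 kg/m² of water = 1 mm).
Layer 100–82 kPa: Δp = 180 hPa = 18000 Pa, q̄ = 0.0163 kg/kg → 0.0163 × 18000 / 9.8 = 29.94 mm
Layer 82–35 kPa: Δp = 470 hPa = 47000 Pa, q̄ = 0.00528 kg/kg → 0.00528 × 47000 / 9.8 = 25.32 mm
PW = 29.94 + 25.32 = 55.26 ≈ 55.3 mm.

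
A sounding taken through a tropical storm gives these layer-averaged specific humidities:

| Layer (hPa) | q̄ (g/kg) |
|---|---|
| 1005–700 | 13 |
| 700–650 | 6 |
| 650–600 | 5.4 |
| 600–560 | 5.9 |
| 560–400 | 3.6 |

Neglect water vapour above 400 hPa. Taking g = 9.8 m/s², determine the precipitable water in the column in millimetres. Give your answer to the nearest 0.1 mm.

PW ≈ 54.6 mm

Precipitable water is the column-integrated vapour mass per unit area: PW = (1/g) Σ q̄ Δp, with q in kg/kg and Δp in Pa (1 kg/m² of water = 1 mm).
Layer 1005–700 hPa: Δp = 305 hPa = 30500 Pa, q̄ = 0.013 kg/kg → 0.013 × 30500 / 9.8 = 40.46 mm
Layer 700–650 hPa: Δp = 50 hPa = 5000 Pa, q̄ = 0.006 kg/kg → 0.006 × 5000 / 9.8 = 3.06 mm
Layer 650–600 hPa: Δp = 50 hPa = 5000 Pa, q̄ = 0.0054 kg/kg → 0.0054 × 5000 / 9.8 = 2.76 mm
Layer 600–560 hPa: Δp = 40 hPa = 4000 Pa, q̄ = 0.0059 kg/kg → 0.0059 × 4000 / 9.8 = 2.41 mm
Layer 560–400 hPa: Δp = 160 hPa = 16000 Pa, q̄ = 0.0036 kg/kg → 0.0036 × 16000 / 9.8 = 5.88 mm
PW = 40.46 + 3.06 + 2.76 + 2.41 + 5.88 = 54.57 ≈ 54.6 mm.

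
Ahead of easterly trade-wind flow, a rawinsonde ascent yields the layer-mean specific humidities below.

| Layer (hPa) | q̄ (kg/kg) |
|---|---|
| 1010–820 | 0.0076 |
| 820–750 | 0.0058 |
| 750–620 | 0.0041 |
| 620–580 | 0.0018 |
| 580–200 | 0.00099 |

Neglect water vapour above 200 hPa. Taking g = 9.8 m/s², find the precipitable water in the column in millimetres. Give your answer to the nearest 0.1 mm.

Precipitable water is the column-integrated vapour mass per unit area: PW = (1/g) Σ q̄ Δp, with q in kg/kg and Δp in Pa (1 kg/m² of water = 1 mm).
Layer 1010–820 hPa: Δp = 190 hPa = 19000 Pa, q̄ = 0.0076 kg/kg → 0.0076 × 19000 / 9.8 = 14.73 mm
Layer 820–750 hPa: Δp = 70 hPa = 7000 Pa, q̄ = 0.0058 kg/kg → 0.0058 × 7000 / 9.8 = 4.14 mm
Layer 750–620 hPa: Δp = 130 hPa = 13000 Pa, q̄ = 0.0041 kg/kg → 0.0041 × 13000 / 9.8 = 5.44 mm
Layer 620–580 hPa: Δp = 40 hPa = 4000 Pa, q̄ = 0.0018 kg/kg → 0.0018 × 4000 / 9.8 = 0.73 mm
Layer 580–200 hPa: Δp = 380 hPa = 38000 Pa, q̄ = 0.00099 kg/kg → 0.00099 × 38000 / 9.8 = 3.84 mm
PW = 14.73 + 4.14 + 5.44 + 0.73 + 3.84 = 28.88 ≈ 28.9 mm.

PW ≈ 28.9 mm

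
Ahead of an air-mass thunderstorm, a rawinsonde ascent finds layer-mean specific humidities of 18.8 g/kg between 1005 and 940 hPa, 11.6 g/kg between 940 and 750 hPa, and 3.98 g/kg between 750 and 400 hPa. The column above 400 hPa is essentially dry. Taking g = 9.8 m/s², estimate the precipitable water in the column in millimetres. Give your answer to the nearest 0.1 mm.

PW ≈ 49.2 mm

Precipitable water is the column-integrated vapour mass per unit area: PW = (1/g) Σ q̄ Δp, with q in kg/kg and Δp in Pa (1 kg/m² of water = 1 mm).
Layer 1005–940 hPa: Δp = 65 hPa = 6500 Pa, q̄ = 0.0188 kg/kg → 0.0188 × 6500 / 9.8 = 12.47 mm
Layer 940–750 hPa: Δp = 190 hPa = 19000 Pa, q̄ = 0.0116 kg/kg → 0.0116 × 19000 / 9.8 = 22.49 mm
Layer 750–400 hPa: Δp = 350 hPa = 35000 Pa, q̄ = 0.00398 kg/kg → 0.00398 × 35000 / 9.8 = 14.21 mm
PW = 12.47 + 22.49 + 14.21 = 49.17 ≈ 49.2 mm.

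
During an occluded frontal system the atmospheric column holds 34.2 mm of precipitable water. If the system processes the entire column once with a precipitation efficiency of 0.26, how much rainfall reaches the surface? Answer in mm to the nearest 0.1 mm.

rainfall ≈ 8.9 mm

Rainfall = ε × PW = 0.26 × 34.2 = 8.9 mm.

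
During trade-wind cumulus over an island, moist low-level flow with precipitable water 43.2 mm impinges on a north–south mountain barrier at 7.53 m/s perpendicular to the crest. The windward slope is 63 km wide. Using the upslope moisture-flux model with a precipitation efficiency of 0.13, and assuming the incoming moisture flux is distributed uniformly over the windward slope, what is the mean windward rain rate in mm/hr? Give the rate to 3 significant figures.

R ≈ 2.42 mm/hr

Incoming column moisture flux per unit ridge length: F = V × PW = 7.53 × 43.2 = 325.296 mm·m/s.
Spread over the 63 km slope with efficiency ε = 0.13: R = ε·F/W = 0.13 × 325.296 / 63000 m = 6.712e-04 mm/s.
R = 6.712e-04 × 3600 = 2.42 mm/hr.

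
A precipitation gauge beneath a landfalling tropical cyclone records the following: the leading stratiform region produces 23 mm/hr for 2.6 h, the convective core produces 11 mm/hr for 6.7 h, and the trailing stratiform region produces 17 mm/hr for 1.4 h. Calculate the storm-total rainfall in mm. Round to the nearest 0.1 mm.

Total = Σ Rᵢ Δtᵢ = 23 × 2.6 + 11 × 6.7 + 17 × 1.4
      = 59.8 + 73.7 + 23.8 = 157.3 mm.

total ≈ 157.3 mm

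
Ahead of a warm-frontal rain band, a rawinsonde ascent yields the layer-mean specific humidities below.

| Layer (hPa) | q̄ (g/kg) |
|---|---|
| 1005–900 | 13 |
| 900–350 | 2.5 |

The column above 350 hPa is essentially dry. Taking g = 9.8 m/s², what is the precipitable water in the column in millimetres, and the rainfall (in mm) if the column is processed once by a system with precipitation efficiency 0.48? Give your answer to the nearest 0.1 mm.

Precipitable water is the column-integrated vapour mass per unit area: PW = (1/g) Σ q̄ Δp, with q in kg/kg and Δp in Pa (1 kg/m² of water = 1 mm).
Layer 1005–900 hPa: Δp = 105 hPa = 10500 Pa, q̄ = 0.013 kg/kg → 0.013 × 10500 / 9.8 = 13.93 mm
Layer 900–350 hPa: Δp = 550 hPa = 55000 Pa, q̄ = 0.0025 kg/kg → 0.0025 × 55000 / 9.8 = 14.03 mm
PW = 13.93 + 14.03 = 27.96 ≈ 28.0 mm.
Rainfall = ε × PW = 0.48 × 28.0 = 13.4 mm.

PW ≈ 28.0 mm; rainfall ≈ 13.4 mm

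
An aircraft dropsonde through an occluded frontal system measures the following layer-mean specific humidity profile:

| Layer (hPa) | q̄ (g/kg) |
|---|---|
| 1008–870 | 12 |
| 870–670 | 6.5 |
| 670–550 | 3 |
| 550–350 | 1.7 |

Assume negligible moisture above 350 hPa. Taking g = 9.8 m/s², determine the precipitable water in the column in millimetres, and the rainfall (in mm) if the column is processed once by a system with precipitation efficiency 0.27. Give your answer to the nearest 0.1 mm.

Precipitable water is the column-integrated vapour mass per unit area: PW = (1/g) Σ q̄ Δp, with q in kg/kg and Δp in Pa (1 kg/m² of water = 1 mm).
Layer 1008–870 hPa: Δp = 138 hPa = 13800 Pa, q̄ = 0.012 kg/kg → 0.012 × 13800 / 9.8 = 16.90 mm
Layer 870–670 hPa: Δp = 200 hPa = 20000 Pa, q̄ = 0.0065 kg/kg → 0.0065 × 20000 / 9.8 = 13.27 mm
Layer 670–550 hPa: Δp = 120 hPa = 12000 Pa, q̄ = 0.003 kg/kg → 0.003 × 12000 / 9.8 = 3.67 mm
Layer 550–350 hPa: Δp = 200 hPa = 20000 Pa, q̄ = 0.0017 kg/kg → 0.0017 × 20000 / 9.8 = 3.47 mm
PW = 16.90 + 13.27 + 3.67 + 3.47 = 37.31 ≈ 37.3 mm.
Rainfall = ε × PW = 0.27 × 37.3 = 10.1 mm.

PW ≈ 37.3 mm; rainfall ≈ 10.1 mm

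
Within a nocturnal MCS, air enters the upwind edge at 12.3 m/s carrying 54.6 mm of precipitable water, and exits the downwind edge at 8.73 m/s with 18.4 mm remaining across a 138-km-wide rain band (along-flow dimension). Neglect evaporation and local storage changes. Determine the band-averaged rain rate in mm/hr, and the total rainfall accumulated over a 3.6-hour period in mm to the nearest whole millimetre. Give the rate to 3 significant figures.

Column moisture flux per unit crosswind length is F = V × PW.
Inflow: F_in = 12.3 × 54.6 = 671.58 mm·m/s
Outflow: F_out = 8.73 × 18.4 = 160.632 mm·m/s
Steady-state rate R = (F_in − F_out)/L = (671.58 − 160.632) / 138000 m = 3.703e-03 mm/s.
R = 3.703e-03 × 3600 = 13.3 mm/hr.
Over 3.6 h: total = 13.3 × 3.6 = 47.88 ≈ 48 mm.

R ≈ 13.3 mm/hr; total ≈ 48 mm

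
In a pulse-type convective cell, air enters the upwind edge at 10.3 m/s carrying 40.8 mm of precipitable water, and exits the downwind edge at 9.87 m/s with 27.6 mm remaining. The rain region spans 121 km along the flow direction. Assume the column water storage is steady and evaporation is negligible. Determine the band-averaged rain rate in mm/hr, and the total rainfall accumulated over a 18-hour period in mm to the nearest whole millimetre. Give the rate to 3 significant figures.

R ≈ 4.40 mm/hr; total ≈ 79 mm

Column moisture flux per unit crosswind length is F = V × PW.
Inflow: F_in = 10.3 × 40.8 = 420.24 mm·m/s
Outflow: F_out = 9.87 × 27.6 = 272.412 mm·m/s
Steady-state rate R = (F_in − F_out)/L = (420.24 − 272.412) / 121000 m = 1.222e-03 mm/s.
R = 1.222e-03 × 3600 = 4.40 mm/hr.
Over 18 h: total = 4.40 × 18 = 79.2 ≈ 79 mm.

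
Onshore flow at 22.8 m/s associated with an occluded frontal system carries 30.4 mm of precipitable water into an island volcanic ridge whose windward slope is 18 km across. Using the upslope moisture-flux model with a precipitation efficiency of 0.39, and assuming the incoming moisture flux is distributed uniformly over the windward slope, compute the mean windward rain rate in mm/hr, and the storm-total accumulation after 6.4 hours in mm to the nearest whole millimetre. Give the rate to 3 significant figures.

R ≈ 54.1 mm/hr; total ≈ 346 mm

Incoming column moisture flux per unit ridge length: F = V × PW = 22.8 × 30.4 = 693.12 mm·m/s.
Spread over the 18 km slope with efficiency ε = 0.39: R = ε·F/W = 0.39 × 693.12 / 18000 m = 1.502e-02 mm/s.
R = 1.502e-02 × 3600 = 54.1 mm/hr.
Over 6.4 h: total = 54.1 × 6.4 = 346.24 ≈ 346 mm.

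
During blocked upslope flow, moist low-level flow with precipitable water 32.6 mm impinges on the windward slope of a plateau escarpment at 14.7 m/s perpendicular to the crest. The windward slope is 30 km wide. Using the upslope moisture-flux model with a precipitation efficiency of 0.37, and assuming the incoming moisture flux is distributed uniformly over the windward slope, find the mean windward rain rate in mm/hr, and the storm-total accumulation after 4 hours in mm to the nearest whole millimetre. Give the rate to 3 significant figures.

Incoming column moisture flux per unit ridge length: F = V × PW = 14.7 × 32.6 = 479.22 mm·m/s.
Spread over the 30 km slope with efficiency ε = 0.37: R = ε·F/W = 0.37 × 479.22 / 30000 m = 5.910e-03 mm/s.
R = 5.910e-03 × 3600 = 21.3 mm/hr.
Over 4 h: total = 21.3 × 4 = 85.2 ≈ 85 mm.

R ≈ 21.3 mm/hr; total ≈ 85 mm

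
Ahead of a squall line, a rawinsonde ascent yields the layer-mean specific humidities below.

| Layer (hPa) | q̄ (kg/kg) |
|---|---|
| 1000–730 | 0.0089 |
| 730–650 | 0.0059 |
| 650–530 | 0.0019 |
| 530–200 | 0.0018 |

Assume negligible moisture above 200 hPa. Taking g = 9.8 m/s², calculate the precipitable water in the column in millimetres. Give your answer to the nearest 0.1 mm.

Precipitable water is the column-integrated vapour mass per unit area: PW = (1/g) Σ q̄ Δp, with q in kg/kg and Δp in Pa (1 kg/m² of water = 1 mm).
Layer 1000–730 hPa: Δp = 270 hPa = 27000 Pa, q̄ = 0.0089 kg/kg → 0.0089 × 27000 / 9.8 = 24.52 mm
Layer 730–650 hPa: Δp = 80 hPa = 8000 Pa, q̄ = 0.0059 kg/kg → 0.0059 × 8000 / 9.8 = 4.82 mm
Layer 650–530 hPa: Δp = 120 hPa = 12000 Pa, q̄ = 0.0019 kg/kg → 0.0019 × 12000 / 9.8 = 2.33 mm
Layer 530–200 hPa: Δp = 330 hPa = 33000 Pa, q̄ = 0.0018 kg/kg → 0.0018 × 33000 / 9.8 = 6.06 mm
PW = 24.52 + 4.82 + 2.33 + 6.06 = 37.73 ≈ 37.7 mm.

PW ≈ 37.7 mm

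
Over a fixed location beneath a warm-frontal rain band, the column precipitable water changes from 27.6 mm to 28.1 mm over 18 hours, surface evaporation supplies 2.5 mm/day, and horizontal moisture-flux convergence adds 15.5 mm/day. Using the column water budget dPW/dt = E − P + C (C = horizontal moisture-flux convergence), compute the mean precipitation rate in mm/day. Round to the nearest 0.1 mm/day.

dPW/dt = (28.1 − 27.6) mm / (18/24 day) = +0.667 mm/day.
P = E + C − dPW/dt = 2.5 + (15.5) − (+0.667) = 17.3 mm/day.

P ≈ 17.3 mm/day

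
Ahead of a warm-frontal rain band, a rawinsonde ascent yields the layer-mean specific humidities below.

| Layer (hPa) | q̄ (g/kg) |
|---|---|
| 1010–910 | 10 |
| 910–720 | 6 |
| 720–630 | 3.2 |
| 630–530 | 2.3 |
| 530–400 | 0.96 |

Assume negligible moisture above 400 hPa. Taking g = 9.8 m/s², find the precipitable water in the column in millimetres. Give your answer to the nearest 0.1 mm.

Precipitable water is the column-integrated vapour mass per unit area: PW = (1/g) Σ q̄ Δp, with q in kg/kg and Δp in Pa (1 kg/m² of water = 1 mm).
Layer 1010–910 hPa: Δp = 100 hPa = 10000 Pa, q̄ = 0.01 kg/kg → 0.01 × 10000 / 9.8 = 10.20 mm
Layer 910–720 hPa: Δp = 190 hPa = 19000 Pa, q̄ = 0.006 kg/kg → 0.006 × 19000 / 9.8 = 11.63 mm
Layer 720–630 hPa: Δp = 90 hPa = 9000 Pa, q̄ = 0.0032 kg/kg → 0.0032 × 9000 / 9.8 = 2.94 mm
Layer 630–530 hPa: Δp = 100 hPa = 10000 Pa, q̄ = 0.0023 kg/kg → 0.0023 × 10000 / 9.8 = 2.35 mm
Layer 530–400 hPa: Δp = 130 hPa = 13000 Pa, q̄ = 0.00096 kg/kg → 0.00096 × 13000 / 9.8 = 1.27 mm
PW = 10.20 + 11.63 + 2.94 + 2.35 + 1.27 = 28.39 ≈ 28.4 mm.

PW ≈ 28.4 mm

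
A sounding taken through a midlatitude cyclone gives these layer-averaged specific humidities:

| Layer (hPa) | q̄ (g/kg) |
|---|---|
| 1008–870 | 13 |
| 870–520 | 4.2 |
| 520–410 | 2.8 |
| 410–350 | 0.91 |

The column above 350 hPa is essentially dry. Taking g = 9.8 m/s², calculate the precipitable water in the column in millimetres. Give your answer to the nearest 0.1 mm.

PW ≈ 37.0 mm

Precipitable water is the column-integrated vapour mass per unit area: PW = (1/g) Σ q̄ Δp, with q in kg/kg and Δp in Pa (1 kg/m² of water = 1 mm).
Layer 1008–870 hPa: Δp = 138 hPa = 13800 Pa, q̄ = 0.013 kg/kg → 0.013 × 13800 / 9.8 = 18.31 mm
Layer 870–520 hPa: Δp = 350 hPa = 35000 Pa, q̄ = 0.0042 kg/kg → 0.0042 × 35000 / 9.8 = 15.00 mm
Layer 520–410 hPa: Δp = 110 hPa = 11000 Pa, q̄ = 0.0028 kg/kg → 0.0028 × 11000 / 9.8 = 3.14 mm
Layer 410–350 hPa: Δp = 60 hPa = 6000 Pa, q̄ = 0.00091 kg/kg → 0.00091 × 6000 / 9.8 = 0.56 mm
PW = 18.31 + 15.00 + 3.14 + 0.56 = 37.01 ≈ 37.0 mm.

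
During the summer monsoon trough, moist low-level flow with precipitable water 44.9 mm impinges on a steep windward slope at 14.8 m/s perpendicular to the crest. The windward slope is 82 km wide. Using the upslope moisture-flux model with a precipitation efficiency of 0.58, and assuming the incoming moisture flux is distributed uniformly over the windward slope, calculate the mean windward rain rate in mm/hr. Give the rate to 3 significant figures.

R ≈ 16.9 mm/hr

Incoming column moisture flux per unit ridge length: F = V × PW = 14.8 × 44.9 = 664.52 mm·m/s.
Spread over the 82 km slope with efficiency ε = 0.58: R = ε·F/W = 0.58 × 664.52 / 82000 m = 4.700e-03 mm/s.
R = 4.700e-03 × 3600 = 16.9 mm/hr.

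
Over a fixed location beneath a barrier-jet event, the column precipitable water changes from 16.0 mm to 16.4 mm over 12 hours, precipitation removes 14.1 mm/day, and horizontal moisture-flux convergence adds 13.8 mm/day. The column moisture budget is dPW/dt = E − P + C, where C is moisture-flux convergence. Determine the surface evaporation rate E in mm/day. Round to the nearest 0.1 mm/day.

E ≈ 1.1 mm/day

dPW/dt = (16.4 − 16.0) mm / (12/24 day) = +0.800 mm/day.
E = dPW/dt + P − C = (+0.800) + 14.1 − (13.8) = 1.1 mm/day.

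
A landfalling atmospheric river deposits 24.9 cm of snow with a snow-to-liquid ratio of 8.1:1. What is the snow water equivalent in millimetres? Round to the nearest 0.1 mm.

SWE ≈ 30.7 mm

SWE = snow depth / ratio = 24.9 cm / 8.1 = 3.074 cm = 30.7 mm.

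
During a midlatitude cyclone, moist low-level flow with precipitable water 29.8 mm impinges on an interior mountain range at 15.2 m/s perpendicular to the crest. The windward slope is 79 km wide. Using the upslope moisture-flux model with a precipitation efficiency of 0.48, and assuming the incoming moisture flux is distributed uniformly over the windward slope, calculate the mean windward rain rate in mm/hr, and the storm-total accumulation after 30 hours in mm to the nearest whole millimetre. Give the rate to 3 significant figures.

R ≈ 9.91 mm/hr; total ≈ 297 mm

Incoming column moisture flux per unit ridge length: F = V × PW = 15.2 × 29.8 = 452.96 mm·m/s.
Spread over the 79 km slope with efficiency ε = 0.48: R = ε·F/W = 0.48 × 452.96 / 79000 m = 2.752e-03 mm/s.
R = 2.752e-03 × 3600 = 9.91 mm/hr.
Over 30 h: total = 9.91 × 30 = 297.3 ≈ 297 mm.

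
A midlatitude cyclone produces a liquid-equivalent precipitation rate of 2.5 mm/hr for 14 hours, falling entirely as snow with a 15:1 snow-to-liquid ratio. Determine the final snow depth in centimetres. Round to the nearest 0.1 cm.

Liquid-equivalent depth = 2.5 × 14 = 35 mm.
Snow depth = 35 mm × 15 = 525 mm = 52.5 cm.

snow depth ≈ 52.5 cm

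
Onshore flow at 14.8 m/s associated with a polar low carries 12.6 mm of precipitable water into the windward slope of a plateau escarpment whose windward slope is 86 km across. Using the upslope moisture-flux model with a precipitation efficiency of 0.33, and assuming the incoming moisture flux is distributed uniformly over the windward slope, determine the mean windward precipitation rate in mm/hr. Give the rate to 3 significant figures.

Incoming column moisture flux per unit ridge length: F = V × PW = 14.8 × 12.6 = 186.48 mm·m/s.
Spread over the 86 km slope with efficiency ε = 0.33: R = ε·F/W = 0.33 × 186.48 / 86000 m = 7.156e-04 mm/s.
R = 7.156e-04 × 3600 = 2.58 mm/hr.

R ≈ 2.58 mm/hr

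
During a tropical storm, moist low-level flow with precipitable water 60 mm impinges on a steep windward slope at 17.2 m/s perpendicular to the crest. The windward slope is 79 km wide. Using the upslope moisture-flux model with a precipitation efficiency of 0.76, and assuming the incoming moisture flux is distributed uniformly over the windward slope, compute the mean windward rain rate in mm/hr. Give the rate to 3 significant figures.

Incoming column moisture flux per unit ridge length: F = V × PW = 17.2 × 60 = 1032 mm·m/s.
Spread over the 79 km slope with efficiency ε = 0.76: R = ε·F/W = 0.76 × 1032 / 79000 m = 9.928e-03 mm/s.
R = 9.928e-03 × 3600 = 35.7 mm/hr.

R ≈ 35.7 mm/hr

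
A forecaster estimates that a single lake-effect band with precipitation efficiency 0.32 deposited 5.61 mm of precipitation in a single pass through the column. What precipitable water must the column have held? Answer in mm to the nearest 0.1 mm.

PW ≈ 17.5 mm

PW = precipitation / ε = 5.61 / 0.32 = 17.5 mm.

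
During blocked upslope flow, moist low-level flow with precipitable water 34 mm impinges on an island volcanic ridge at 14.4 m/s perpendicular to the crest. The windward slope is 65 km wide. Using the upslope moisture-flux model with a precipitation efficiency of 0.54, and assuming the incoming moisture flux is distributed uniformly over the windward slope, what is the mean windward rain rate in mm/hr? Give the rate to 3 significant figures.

R ≈ 14.6 mm/hr

Incoming column moisture flux per unit ridge length: F = V × PW = 14.4 × 34 = 489.6 mm·m/s.
Spread over the 65 km slope with efficiency ε = 0.54: R = ε·F/W = 0.54 × 489.6 / 65000 m = 4.067e-03 mm/s.
R = 4.067e-03 × 3600 = 14.6 mm/hr.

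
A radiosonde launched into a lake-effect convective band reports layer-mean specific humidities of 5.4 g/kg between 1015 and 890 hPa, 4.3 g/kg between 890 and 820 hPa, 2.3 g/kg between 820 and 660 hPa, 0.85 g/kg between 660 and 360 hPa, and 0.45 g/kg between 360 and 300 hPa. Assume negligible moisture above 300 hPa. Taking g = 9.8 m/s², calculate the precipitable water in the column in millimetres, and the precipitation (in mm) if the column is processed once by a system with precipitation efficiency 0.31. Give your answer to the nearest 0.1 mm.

PW ≈ 16.6 mm; precipitation ≈ 5.1 mm

Precipitable water is the column-integrated vapour mass per unit area: PW = (1/g) Σ q̄ Δp, with q in kg/kg and Δp in Pa (1 kg/m² of water = 1 mm).
Layer 1015–890 hPa: Δp = 125 hPa = 12500 Pa, q̄ = 0.0054 kg/kg → 0.0054 × 12500 / 9.8 = 6.89 mm
Layer 890–820 hPa: Δp = 70 hPa = 7000 Pa, q̄ = 0.0043 kg/kg → 0.0043 × 7000 / 9.8 = 3.07 mm
Layer 820–660 hPa: Δp = 160 hPa = 16000 Pa, q̄ = 0.0023 kg/kg → 0.0023 × 16000 / 9.8 = 3.76 mm
Layer 660–360 hPa: Δp = 300 hPa = 30000 Pa, q̄ = 0.00085 kg/kg → 0.00085 × 30000 / 9.8 = 2.60 mm
Layer 360–300 hPa: Δp = 60 hPa = 6000 Pa, q̄ = 0.00045 kg/kg → 0.00045 × 6000 / 9.8 = 0.28 mm
PW = 6.89 + 3.07 + 3.76 + 2.60 + 0.28 = 16.60 ≈ 16.6 mm.
Precipitation = ε × PW = 0.31 × 16.6 = 5.1 mm.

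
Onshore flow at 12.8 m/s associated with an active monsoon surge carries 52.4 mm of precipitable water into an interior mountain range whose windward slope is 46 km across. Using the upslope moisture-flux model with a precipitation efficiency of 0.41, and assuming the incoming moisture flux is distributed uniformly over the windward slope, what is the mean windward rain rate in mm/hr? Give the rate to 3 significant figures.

Incoming column moisture flux per unit ridge length: F = V × PW = 12.8 × 52.4 = 670.72 mm·m/s.
Spread over the 46 km slope with efficiency ε = 0.41: R = ε·F/W = 0.41 × 670.72 / 46000 m = 5.978e-03 mm/s.
R = 5.978e-03 × 3600 = 21.5 mm/hr.

R ≈ 21.5 mm/hr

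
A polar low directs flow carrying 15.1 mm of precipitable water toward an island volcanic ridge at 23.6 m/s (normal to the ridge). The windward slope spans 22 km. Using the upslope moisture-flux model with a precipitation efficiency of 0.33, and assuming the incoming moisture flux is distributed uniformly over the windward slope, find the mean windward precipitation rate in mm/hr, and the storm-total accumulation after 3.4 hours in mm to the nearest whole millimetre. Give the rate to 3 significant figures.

R ≈ 19.2 mm/hr; total ≈ 65 mm

Incoming column moisture flux per unit ridge length: F = V × PW = 23.6 × 15.1 = 356.36 mm·m/s.
Spread over the 22 km slope with efficiency ε = 0.33: R = ε·F/W = 0.33 × 356.36 / 22000 m = 5.345e-03 mm/s.
R = 5.345e-03 × 3600 = 19.2 mm/hr.
Over 3.4 h: total = 19.2 × 3.4 = 65.28 ≈ 65 mm.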